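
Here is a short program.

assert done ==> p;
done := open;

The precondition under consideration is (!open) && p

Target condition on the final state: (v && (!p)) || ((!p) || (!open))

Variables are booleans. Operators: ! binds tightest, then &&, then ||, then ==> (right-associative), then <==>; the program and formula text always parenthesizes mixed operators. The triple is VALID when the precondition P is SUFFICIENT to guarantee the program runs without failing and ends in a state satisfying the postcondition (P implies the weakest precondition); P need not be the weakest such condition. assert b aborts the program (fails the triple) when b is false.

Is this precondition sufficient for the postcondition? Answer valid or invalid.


Working backward. After the program, the postcondition (v && (!p)) || ((!p) || (!open)) must hold; in canonical form it is (v && (!p)) || (!p) || (!open).
Before done := open: (v && (!p)) || (!p) || (!open)
Before assert done ==> p: (done ==> p) && ((v && (!p)) || (!p) || (!open))
The weakest precondition is (done ==> p) && ((v && (!p)) || (!p) || (!open)).
Check whether (!open) && p implies it.
Every state satisfying the precondition satisfies the weakest precondition: the implication holds.
Answer: valid


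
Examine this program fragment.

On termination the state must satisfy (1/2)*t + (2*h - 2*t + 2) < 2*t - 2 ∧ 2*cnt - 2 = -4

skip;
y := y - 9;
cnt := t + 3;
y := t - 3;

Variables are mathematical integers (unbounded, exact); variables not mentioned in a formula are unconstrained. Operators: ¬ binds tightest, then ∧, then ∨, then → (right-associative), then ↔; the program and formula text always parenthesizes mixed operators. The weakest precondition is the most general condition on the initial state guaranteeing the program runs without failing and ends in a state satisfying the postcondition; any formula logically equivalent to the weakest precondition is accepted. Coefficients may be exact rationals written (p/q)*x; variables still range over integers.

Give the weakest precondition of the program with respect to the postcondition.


Working backward. After the program, the postcondition (1/2)*t + (2*h - 2*t + 2) < 2*t - 2 ∧ 2*cnt - 2 = -4 must hold; in canonical form it is 2*h < (7/2)*t - 4 ∧ 2*cnt = -2.
Before y := t - 3: 2*h < (7/2)*t - 4 ∧ 2*cnt = -2
Before cnt := t + 3: 2*h < (7/2)*t - 4 ∧ 2*t = -8
Before y := y - 9: 2*h < (7/2)*t - 4 ∧ 2*t = -8
Before skip: 2*h < (7/2)*t - 4 ∧ 2*t = -8
Answer: WP = 2*h < (7/2)*t - 4 ∧ 2*t = -8


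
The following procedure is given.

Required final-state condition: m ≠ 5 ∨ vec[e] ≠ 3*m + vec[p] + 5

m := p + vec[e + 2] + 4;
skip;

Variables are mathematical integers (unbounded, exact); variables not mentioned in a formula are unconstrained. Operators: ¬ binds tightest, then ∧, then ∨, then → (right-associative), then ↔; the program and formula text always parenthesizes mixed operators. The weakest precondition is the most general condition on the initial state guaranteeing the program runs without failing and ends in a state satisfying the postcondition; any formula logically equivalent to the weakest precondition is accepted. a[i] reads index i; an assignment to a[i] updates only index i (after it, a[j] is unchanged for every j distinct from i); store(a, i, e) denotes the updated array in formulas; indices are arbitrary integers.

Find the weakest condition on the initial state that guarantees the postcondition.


Working backward. After the program, the postcondition m ≠ 5 ∨ vec[e] ≠ 3*m + vec[p] + 5 must hold; in canonical form it is m ≠ 5 ∨ vec[e] ≠ vec[p] + 3*m + 5.
Before skip: m ≠ 5 ∨ vec[e] ≠ vec[p] + 3*m + 5
Before m := p + vec[e + 2] + 4: vec[e + 2] + p ≠ 1 ∨ vec[e] ≠ 3*vec[e + 2] + vec[p] + 3*p + 17
Answer: WP = vec[e + 2] + p ≠ 1 ∨ vec[e] ≠ 3*vec[e + 2] + vec[p] + 3*p + 17


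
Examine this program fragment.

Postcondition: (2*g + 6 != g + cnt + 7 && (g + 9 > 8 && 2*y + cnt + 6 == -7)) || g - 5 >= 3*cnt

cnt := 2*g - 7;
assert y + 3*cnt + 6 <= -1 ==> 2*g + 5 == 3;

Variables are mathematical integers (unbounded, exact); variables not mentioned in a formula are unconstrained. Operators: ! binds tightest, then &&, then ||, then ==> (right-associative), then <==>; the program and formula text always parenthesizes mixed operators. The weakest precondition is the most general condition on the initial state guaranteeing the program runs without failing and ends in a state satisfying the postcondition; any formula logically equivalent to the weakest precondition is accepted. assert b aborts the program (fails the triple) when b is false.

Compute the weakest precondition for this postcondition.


Working backward. After the program, the postcondition (2*g + 6 != g + cnt + 7 && (g + 9 > 8 && 2*y + cnt + 6 == -7)) || g - 5 >= 3*cnt must hold; in canonical form it is (g != cnt + 1 && g > -1 && cnt + 2*y == -13) || g >= 3*cnt + 5.
Before assert y + 3*cnt + 6 <= -1 ==> 2*g + 5 == 3: (3*cnt + y <= -7 ==> 2*g == -2) && ((g != cnt + 1 && g > -1 && cnt + 2*y == -13) || g >= 3*cnt + 5)
Before cnt := 2*g - 7: (6*g + y <= 14 ==> 2*g == -2) && ((g != 6 && g > -1 && 2*g + 2*y == -6) || 5*g <= 16)
Answer: WP = (6*g + y <= 14 ==> 2*g == -2) && ((g != 6 && g > -1 && 2*g + 2*y == -6) || 5*g <= 16)


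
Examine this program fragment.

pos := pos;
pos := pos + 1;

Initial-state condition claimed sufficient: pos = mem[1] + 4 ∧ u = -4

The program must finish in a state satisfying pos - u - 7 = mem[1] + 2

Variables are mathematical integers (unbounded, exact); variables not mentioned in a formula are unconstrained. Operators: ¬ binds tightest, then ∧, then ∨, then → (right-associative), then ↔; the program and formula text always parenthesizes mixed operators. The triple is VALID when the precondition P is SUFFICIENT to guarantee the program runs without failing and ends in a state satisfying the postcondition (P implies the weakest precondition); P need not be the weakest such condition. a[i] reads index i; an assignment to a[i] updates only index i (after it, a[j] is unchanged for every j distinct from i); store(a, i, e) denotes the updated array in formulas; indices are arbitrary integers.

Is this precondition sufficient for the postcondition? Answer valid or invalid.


Working backward. After the program, the postcondition pos - u - 7 = mem[1] + 2 must hold; in canonical form it is pos = mem[1] + u + 9.
Before pos := pos + 1: pos = mem[1] + u + 8
Before pos := pos: pos = mem[1] + u + 8
The weakest precondition is pos = mem[1] + u + 8.
Check whether pos = mem[1] + 4 ∧ u = -4 implies it.
Every state satisfying the precondition satisfies the weakest precondition: the implication holds.
Answer: valid


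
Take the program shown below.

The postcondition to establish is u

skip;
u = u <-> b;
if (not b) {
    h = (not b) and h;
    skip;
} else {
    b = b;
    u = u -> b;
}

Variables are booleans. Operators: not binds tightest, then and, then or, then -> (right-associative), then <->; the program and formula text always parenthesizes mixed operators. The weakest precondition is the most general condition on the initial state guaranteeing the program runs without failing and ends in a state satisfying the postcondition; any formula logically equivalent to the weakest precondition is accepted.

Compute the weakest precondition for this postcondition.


Working backward. After the program, u must hold.
Then branch requires u; else branch requires u -> b.
Before the if: ((not b) -> u) and (b -> (u -> b))
Before u := u <-> b: ((not b) -> (u <-> b)) and (b -> ((u <-> b) -> b))
Before skip: ((not b) -> (u <-> b)) and (b -> ((u <-> b) -> b))
Answer: WP = ((not b) -> (u <-> b)) and (b -> ((u <-> b) -> b))


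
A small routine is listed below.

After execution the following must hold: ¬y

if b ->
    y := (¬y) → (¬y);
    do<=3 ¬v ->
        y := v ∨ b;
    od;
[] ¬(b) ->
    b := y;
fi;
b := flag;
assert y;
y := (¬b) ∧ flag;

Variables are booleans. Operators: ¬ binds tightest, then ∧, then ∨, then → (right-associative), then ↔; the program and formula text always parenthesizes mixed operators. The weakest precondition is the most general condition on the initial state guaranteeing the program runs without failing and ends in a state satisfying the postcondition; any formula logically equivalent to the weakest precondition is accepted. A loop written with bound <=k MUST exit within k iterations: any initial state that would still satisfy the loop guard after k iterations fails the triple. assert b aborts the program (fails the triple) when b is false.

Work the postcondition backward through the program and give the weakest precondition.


Working backward. After the program, ¬y must hold.
Before y := (¬b) ∧ flag: ¬((¬b) ∧ flag)
Before assert y: y ∧ (¬((¬b) ∧ flag))
Before b := flag: y
Then branch requires (¬v) → (((¬v) → (((¬v) → (v ∧ (v ∨ b))) ∧ (v → (v ∨ b)))) ∧ (v → (v ∨ b))); else branch requires y.
Before the if: (b → ((¬v) → (((¬v) → (((¬v) → (v ∧ (v ∨ b))) ∧ (v → (v ∨ b)))) ∧ (v → (v ∨ b))))) ∧ ((¬b) → y)
Answer: WP = (b → ((¬v) → (((¬v) → (((¬v) → (v ∧ (v ∨ b))) ∧ (v → (v ∨ b)))) ∧ (v → (v ∨ b))))) ∧ ((¬b) → y)


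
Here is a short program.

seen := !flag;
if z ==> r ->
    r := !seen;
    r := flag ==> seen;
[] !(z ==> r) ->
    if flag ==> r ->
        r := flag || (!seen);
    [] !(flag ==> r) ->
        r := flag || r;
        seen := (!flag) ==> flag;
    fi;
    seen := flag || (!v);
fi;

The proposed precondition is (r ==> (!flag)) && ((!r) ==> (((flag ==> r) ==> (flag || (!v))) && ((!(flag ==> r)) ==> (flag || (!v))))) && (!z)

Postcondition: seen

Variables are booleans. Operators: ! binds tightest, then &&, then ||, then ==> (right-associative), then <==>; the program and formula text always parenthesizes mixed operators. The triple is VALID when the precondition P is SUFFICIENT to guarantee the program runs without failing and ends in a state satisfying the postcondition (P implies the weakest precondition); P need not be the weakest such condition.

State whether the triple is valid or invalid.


Working backward. After the program, seen must hold.
Then branch requires seen; else branch requires ((flag ==> r) ==> (flag || (!v))) && ((!(flag ==> r)) ==> (flag || (!v))).
Before the if: ((z ==> r) ==> seen) && ((!(z ==> r)) ==> (((flag ==> r) ==> (flag || (!v))) && ((!(flag ==> r)) ==> (flag || (!v)))))
Before seen := !flag: ((z ==> r) ==> (!flag)) && ((!(z ==> r)) ==> (((flag ==> r) ==> (flag || (!v))) && ((!(flag ==> r)) ==> (flag || (!v)))))
The weakest precondition is ((z ==> r) ==> (!flag)) && ((!(z ==> r)) ==> (((flag ==> r) ==> (flag || (!v))) && ((!(flag ==> r)) ==> (flag || (!v))))).
Check whether (r ==> (!flag)) && ((!r) ==> (((flag ==> r) ==> (flag || (!v))) && ((!(flag ==> r)) ==> (flag || (!v))))) && (!z) implies it.
Countermodel: at the initial state flag = true, r = false, v = false, z = false, the precondition holds but the weakest precondition fails.
Answer: invalid


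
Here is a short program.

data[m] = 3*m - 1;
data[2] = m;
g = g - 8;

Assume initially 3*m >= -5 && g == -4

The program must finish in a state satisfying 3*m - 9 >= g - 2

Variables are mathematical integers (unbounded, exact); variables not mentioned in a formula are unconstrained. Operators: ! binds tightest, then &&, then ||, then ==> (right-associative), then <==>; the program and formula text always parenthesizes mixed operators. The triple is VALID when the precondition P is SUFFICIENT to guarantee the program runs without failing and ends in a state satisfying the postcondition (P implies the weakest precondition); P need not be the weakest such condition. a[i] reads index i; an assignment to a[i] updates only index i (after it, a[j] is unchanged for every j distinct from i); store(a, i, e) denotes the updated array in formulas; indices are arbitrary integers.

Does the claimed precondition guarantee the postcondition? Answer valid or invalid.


Working backward. After the program, the postcondition 3*m - 9 >= g - 2 must hold; in canonical form it is 3*m >= g + 7.
Before g := g - 8: 3*m >= g - 1
Before data[2] := m: 3*m >= g - 1
Before data[m] := 3*m - 1: 3*m >= g - 1
The weakest precondition is 3*m >= g - 1.
Check whether 3*m >= -5 && g == -4 implies it.
Every state satisfying the precondition satisfies the weakest precondition: the implication holds.
Answer: valid


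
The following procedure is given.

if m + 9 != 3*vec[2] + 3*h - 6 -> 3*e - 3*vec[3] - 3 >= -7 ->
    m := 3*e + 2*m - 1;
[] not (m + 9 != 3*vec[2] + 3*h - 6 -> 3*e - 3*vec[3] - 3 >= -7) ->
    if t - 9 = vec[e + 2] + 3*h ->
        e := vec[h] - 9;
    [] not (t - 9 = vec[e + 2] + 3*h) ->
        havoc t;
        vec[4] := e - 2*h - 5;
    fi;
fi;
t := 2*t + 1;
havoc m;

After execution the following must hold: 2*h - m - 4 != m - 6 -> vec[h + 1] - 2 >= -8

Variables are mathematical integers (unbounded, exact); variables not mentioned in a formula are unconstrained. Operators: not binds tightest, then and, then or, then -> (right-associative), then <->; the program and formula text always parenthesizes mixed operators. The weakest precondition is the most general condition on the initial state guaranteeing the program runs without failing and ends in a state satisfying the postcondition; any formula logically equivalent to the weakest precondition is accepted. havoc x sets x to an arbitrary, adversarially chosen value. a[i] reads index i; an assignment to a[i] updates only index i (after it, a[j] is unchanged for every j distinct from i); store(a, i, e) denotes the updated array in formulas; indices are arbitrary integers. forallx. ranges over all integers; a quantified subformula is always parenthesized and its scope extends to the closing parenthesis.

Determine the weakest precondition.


Working backward. After the program, the postcondition 2*h - m - 4 != m - 6 -> vec[h + 1] - 2 >= -8 must hold; in canonical form it is 2*h != 2*m - 2 -> vec[h + 1] >= -6.
Before havoc m: forall m_1. (2*h != 2*m_1 - 2 -> vec[h + 1] >= -6)
Before t := 2*t + 1: forall m_1. (2*h != 2*m_1 - 2 -> vec[h + 1] >= -6)
Then branch requires forall m_1. (2*h != 2*m_1 - 2 -> vec[h + 1] >= -6); else branch requires (t = vec[e + 2] + 3*h + 9 -> (forall m_1. (2*h != 2*m_1 - 2 -> vec[h + 1] >= -6))) and ((not (t = vec[e + 2] + 3*h + 9)) -> (forall m_1. (2*h != 2*m_1 - 2 -> store(vec, 4, e - 2*h - 5)[h + 1] >= -6))).
Before the if: ((m != 3*vec[2] + 3*h - 15 -> 3*e >= 3*vec[3] - 4) -> (forall m_1. (2*h != 2*m_1 - 2 -> vec[h + 1] >= -6))) and ((not (m != 3*vec[2] + 3*h - 15 -> 3*e >= 3*vec[3] - 4)) -> ((t = vec[e + 2] + 3*h + 9 -> (forall m_1. (2*h != 2*m_1 - 2 -> vec[h + 1] >= -6))) and ((not (t = vec[e + 2] + 3*h + 9)) -> (forall m_1. (2*h != 2*m_1 - 2 -> store(vec, 4, e - 2*h - 5)[h + 1] >= -6)))))
Answer: WP = ((m != 3*vec[2] + 3*h - 15 -> 3*e >= 3*vec[3] - 4) -> (forall m_1. (2*h != 2*m_1 - 2 -> vec[h + 1] >= -6))) and ((not (m != 3*vec[2] + 3*h - 15 -> 3*e >= 3*vec[3] - 4)) -> ((t = vec[e + 2] + 3*h + 9 -> (forall m_1. (2*h != 2*m_1 - 2 -> vec[h + 1] >= -6))) and ((not (t = vec[e + 2] + 3*h + 9)) -> (forall m_1. (2*h != 2*m_1 - 2 -> store(vec, 4, e - 2*h - 5)[h + 1] >= -6)))))


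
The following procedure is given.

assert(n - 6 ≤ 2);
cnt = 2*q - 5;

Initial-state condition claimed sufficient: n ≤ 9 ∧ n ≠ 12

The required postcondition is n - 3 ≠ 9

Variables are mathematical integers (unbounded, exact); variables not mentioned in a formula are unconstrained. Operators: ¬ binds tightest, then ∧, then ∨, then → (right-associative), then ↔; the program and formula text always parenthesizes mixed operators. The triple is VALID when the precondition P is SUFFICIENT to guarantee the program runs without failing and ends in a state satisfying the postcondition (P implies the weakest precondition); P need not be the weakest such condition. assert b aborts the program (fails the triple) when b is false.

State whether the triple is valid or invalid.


Working backward. After the program, the postcondition n - 3 ≠ 9 must hold; in canonical form it is n ≠ 12.
Before cnt := 2*q - 5: n ≠ 12
Before assert n - 6 ≤ 2: n ≤ 8 ∧ n ≠ 12
The weakest precondition is n ≤ 8 ∧ n ≠ 12.
Check whether n ≤ 9 ∧ n ≠ 12 implies it.
Countermodel: at the initial state n = 9, the precondition holds but the weakest precondition fails.
Answer: invalid


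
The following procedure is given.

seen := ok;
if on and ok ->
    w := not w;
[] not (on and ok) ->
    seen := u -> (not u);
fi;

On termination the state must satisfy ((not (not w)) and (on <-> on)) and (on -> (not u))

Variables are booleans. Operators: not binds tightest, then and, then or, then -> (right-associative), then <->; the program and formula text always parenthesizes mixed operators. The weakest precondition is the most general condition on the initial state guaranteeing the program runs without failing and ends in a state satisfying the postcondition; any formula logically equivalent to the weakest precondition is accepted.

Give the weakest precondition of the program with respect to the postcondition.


Working backward. After the program, the postcondition ((not (not w)) and (on <-> on)) and (on -> (not u)) must hold; in canonical form it is w and (on -> (not u)).
Then branch requires (not w) and (on -> (not u)); else branch requires w and (on -> (not u)).
Before the if: ((on and ok) -> ((not w) and (on -> (not u)))) and ((not (on and ok)) -> (w and (on -> (not u))))
Before seen := ok: ((on and ok) -> ((not w) and (on -> (not u)))) and ((not (on and ok)) -> (w and (on -> (not u))))
Answer: WP = ((on and ok) -> ((not w) and (on -> (not u)))) and ((not (on and ok)) -> (w and (on -> (not u))))


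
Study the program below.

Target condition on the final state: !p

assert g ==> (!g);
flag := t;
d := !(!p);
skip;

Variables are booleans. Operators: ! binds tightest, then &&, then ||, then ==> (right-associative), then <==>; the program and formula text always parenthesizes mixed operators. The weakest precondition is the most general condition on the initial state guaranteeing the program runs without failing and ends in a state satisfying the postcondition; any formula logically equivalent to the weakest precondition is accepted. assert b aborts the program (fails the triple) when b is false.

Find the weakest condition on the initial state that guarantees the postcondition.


Working backward. After the program, !p must hold.
Before skip: !p
Before d := !(!p): !p
Before flag := t: !p
Before assert g ==> (!g): (g ==> (!g)) && (!p)
Answer: WP = (g ==> (!g)) && (!p)


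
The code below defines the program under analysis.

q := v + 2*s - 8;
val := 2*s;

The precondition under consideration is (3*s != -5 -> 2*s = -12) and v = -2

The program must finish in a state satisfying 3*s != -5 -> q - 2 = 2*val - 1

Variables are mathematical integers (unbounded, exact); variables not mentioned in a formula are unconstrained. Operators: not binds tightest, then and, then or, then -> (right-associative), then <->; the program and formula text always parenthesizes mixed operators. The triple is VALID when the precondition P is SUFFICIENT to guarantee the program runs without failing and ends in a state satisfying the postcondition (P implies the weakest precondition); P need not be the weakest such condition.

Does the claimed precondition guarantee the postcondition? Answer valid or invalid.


Working backward. After the program, the postcondition 3*s != -5 -> q - 2 = 2*val - 1 must hold; in canonical form it is 3*s != -5 -> q = 2*val + 1.
Before val := 2*s: 3*s != -5 -> q = 4*s + 1
Before q := v + 2*s - 8: 3*s != -5 -> v = 2*s + 9
The weakest precondition is 3*s != -5 -> v = 2*s + 9.
Check whether (3*s != -5 -> 2*s = -12) and v = -2 implies it.
Countermodel: at the initial state s = -6, v = -2, the precondition holds but the weakest precondition fails.
Answer: invalid


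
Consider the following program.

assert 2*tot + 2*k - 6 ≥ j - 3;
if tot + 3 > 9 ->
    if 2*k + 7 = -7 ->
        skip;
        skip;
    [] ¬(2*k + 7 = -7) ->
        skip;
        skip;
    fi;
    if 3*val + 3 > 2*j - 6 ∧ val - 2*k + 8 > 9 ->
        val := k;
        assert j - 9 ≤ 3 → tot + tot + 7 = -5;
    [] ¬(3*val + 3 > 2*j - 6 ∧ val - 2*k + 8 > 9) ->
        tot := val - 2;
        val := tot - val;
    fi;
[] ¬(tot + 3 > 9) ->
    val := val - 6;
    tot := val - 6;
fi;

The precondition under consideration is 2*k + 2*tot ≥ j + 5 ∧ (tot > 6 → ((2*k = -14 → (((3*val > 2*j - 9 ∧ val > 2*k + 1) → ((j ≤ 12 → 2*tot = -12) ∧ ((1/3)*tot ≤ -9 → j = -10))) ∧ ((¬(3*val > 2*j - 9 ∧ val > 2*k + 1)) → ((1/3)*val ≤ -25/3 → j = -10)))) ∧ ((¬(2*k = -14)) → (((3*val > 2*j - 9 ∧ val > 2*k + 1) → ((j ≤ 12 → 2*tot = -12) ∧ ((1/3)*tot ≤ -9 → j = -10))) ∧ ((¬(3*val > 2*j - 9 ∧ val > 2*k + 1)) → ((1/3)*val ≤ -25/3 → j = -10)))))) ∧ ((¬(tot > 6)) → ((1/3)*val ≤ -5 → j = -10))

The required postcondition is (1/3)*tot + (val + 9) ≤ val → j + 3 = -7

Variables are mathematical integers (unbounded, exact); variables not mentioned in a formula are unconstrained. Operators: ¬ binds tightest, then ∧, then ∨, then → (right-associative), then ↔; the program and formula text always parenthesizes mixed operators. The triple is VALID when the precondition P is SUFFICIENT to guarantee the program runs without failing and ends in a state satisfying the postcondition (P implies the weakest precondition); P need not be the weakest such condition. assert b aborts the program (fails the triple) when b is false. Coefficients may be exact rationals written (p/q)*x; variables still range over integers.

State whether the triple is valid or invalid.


Working backward. After the program, the postcondition (1/3)*tot + (val + 9) ≤ val → j + 3 = -7 must hold; in canonical form it is (1/3)*tot ≤ -9 → j = -10.
Then branch requires (2*k = -14 → (((3*val > 2*j - 9 ∧ val > 2*k + 1) → ((j ≤ 12 → 2*tot = -12) ∧ ((1/3)*tot ≤ -9 → j = -10))) ∧ ((¬(3*val > 2*j - 9 ∧ val > 2*k + 1)) → ((1/3)*val ≤ -25/3 → j = -10)))) ∧ ((¬(2*k = -14)) → (((3*val > 2*j - 9 ∧ val > 2*k + 1) → ((j ≤ 12 → 2*tot = -12) ∧ ((1/3)*tot ≤ -9 → j = -10))) ∧ ((¬(3*val > 2*j - 9 ∧ val > 2*k + 1)) → ((1/3)*val ≤ -25/3 → j = -10)))); else branch requires (1/3)*val ≤ -5 → j = -10.
Before the if: (tot > 6 → ((2*k = -14 → (((3*val > 2*j - 9 ∧ val > 2*k + 1) → ((j ≤ 12 → 2*tot = -12) ∧ ((1/3)*tot ≤ -9 → j = -10))) ∧ ((¬(3*val > 2*j - 9 ∧ val > 2*k + 1)) → ((1/3)*val ≤ -25/3 → j = -10)))) ∧ ((¬(2*k = -14)) → (((3*val > 2*j - 9 ∧ val > 2*k + 1) → ((j ≤ 12 → 2*tot = -12) ∧ ((1/3)*tot ≤ -9 → j = -10))) ∧ ((¬(3*val > 2*j - 9 ∧ val > 2*k + 1)) → ((1/3)*val ≤ -25/3 → j = -10)))))) ∧ ((¬(tot > 6)) → ((1/3)*val ≤ -5 → j = -10))
Before assert 2*tot + 2*k - 6 ≥ j - 3: 2*k + 2*tot ≥ j + 3 ∧ (tot > 6 → ((2*k = -14 → (((3*val > 2*j - 9 ∧ val > 2*k + 1) → ((j ≤ 12 → 2*tot = -12) ∧ ((1/3)*tot ≤ -9 → j = -10))) ∧ ((¬(3*val > 2*j - 9 ∧ val > 2*k + 1)) → ((1/3)*val ≤ -25/3 → j = -10)))) ∧ ((¬(2*k = -14)) → (((3*val > 2*j - 9 ∧ val > 2*k + 1) → ((j ≤ 12 → 2*tot = -12) ∧ ((1/3)*tot ≤ -9 → j = -10))) ∧ ((¬(3*val > 2*j - 9 ∧ val > 2*k + 1)) → ((1/3)*val ≤ -25/3 → j = -10)))))) ∧ ((¬(tot > 6)) → ((1/3)*val ≤ -5 → j = -10))
The weakest precondition is 2*k + 2*tot ≥ j + 3 ∧ (tot > 6 → ((2*k = -14 → (((3*val > 2*j - 9 ∧ val > 2*k + 1) → ((j ≤ 12 → 2*tot = -12) ∧ ((1/3)*tot ≤ -9 → j = -10))) ∧ ((¬(3*val > 2*j - 9 ∧ val > 2*k + 1)) → ((1/3)*val ≤ -25/3 → j = -10)))) ∧ ((¬(2*k = -14)) → (((3*val > 2*j - 9 ∧ val > 2*k + 1) → ((j ≤ 12 → 2*tot = -12) ∧ ((1/3)*tot ≤ -9 → j = -10))) ∧ ((¬(3*val > 2*j - 9 ∧ val > 2*k + 1)) → ((1/3)*val ≤ -25/3 → j = -10)))))) ∧ ((¬(tot > 6)) → ((1/3)*val ≤ -5 → j = -10)).
Check whether 2*k + 2*tot ≥ j + 5 ∧ (tot > 6 → ((2*k = -14 → (((3*val > 2*j - 9 ∧ val > 2*k + 1) → ((j ≤ 12 → 2*tot = -12) ∧ ((1/3)*tot ≤ -9 → j = -10))) ∧ ((¬(3*val > 2*j - 9 ∧ val > 2*k + 1)) → ((1/3)*val ≤ -25/3 → j = -10)))) ∧ ((¬(2*k = -14)) → (((3*val > 2*j - 9 ∧ val > 2*k + 1) → ((j ≤ 12 → 2*tot = -12) ∧ ((1/3)*tot ≤ -9 → j = -10))) ∧ ((¬(3*val > 2*j - 9 ∧ val > 2*k + 1)) → ((1/3)*val ≤ -25/3 → j = -10)))))) ∧ ((¬(tot > 6)) → ((1/3)*val ≤ -5 → j = -10)) implies it.
Every state satisfying the precondition satisfies the weakest precondition: the implication holds.
Answer: valid


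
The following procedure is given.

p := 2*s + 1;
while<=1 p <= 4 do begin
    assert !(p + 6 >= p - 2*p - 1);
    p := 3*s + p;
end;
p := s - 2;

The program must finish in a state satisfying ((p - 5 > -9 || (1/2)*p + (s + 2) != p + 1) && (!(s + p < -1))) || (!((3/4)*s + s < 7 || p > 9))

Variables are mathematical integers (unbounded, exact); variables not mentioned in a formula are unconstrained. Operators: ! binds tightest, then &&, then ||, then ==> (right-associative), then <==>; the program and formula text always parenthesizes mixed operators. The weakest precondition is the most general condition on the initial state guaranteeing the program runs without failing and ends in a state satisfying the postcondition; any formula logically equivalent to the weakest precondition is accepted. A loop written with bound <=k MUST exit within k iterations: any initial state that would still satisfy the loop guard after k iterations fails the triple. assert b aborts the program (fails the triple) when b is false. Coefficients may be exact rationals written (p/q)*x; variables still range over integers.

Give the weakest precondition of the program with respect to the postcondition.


Working backward. After the program, the postcondition ((p - 5 > -9 || (1/2)*p + (s + 2) != p + 1) && (!(s + p < -1))) || (!((3/4)*s + s < 7 || p > 9)) must hold; in canonical form it is ((p > -4 || s != (1/2)*p - 1) && (!(p + s < -1))) || (!((7/4)*s < 7 || p > 9)).
Before p := s - 2: ((s > -2 || (1/2)*s != -2) && (!(2*s < 1))) || (!((7/4)*s < 7 || s > 11))
Before the loop (bound <=1), unroll the exhaustion recursion (WP_0 = exit-now case; WP_j = one more guarded iteration, up to j = 1):
  WP_0: (!(p <= 4)) && (((s > -2 || (1/2)*s != -2) && (!(2*s < 1))) || (!((7/4)*s < 7 || s > 11)))
  WP_1: (p <= 4 ==> ((!(2*p >= -7)) && (!(p + 3*s <= 4)) && (((s > -2 || (1/2)*s != -2) && (!(2*s < 1))) || (!((7/4)*s < 7 || s > 11))))) && ((!(p <= 4)) ==> (((s > -2 || (1/2)*s != -2) && (!(2*s < 1))) || (!((7/4)*s < 7 || s > 11))))
So before the loop: (p <= 4 ==> ((!(2*p >= -7)) && (!(p + 3*s <= 4)) && (((s > -2 || (1/2)*s != -2) && (!(2*s < 1))) || (!((7/4)*s < 7 || s > 11))))) && ((!(p <= 4)) ==> (((s > -2 || (1/2)*s != -2) && (!(2*s < 1))) || (!((7/4)*s < 7 || s > 11))))
Before p := 2*s + 1: (2*s <= 3 ==> ((!(4*s >= -9)) && (!(5*s <= 3)) && (((s > -2 || (1/2)*s != -2) && (!(2*s < 1))) || (!((7/4)*s < 7 || s > 11))))) && ((!(2*s <= 3)) ==> (((s > -2 || (1/2)*s != -2) && (!(2*s < 1))) || (!((7/4)*s < 7 || s > 11))))
Answer: WP = (2*s <= 3 ==> ((!(4*s >= -9)) && (!(5*s <= 3)) && (((s > -2 || (1/2)*s != -2) && (!(2*s < 1))) || (!((7/4)*s < 7 || s > 11))))) && ((!(2*s <= 3)) ==> (((s > -2 || (1/2)*s != -2) && (!(2*s < 1))) || (!((7/4)*s < 7 || s > 11))))


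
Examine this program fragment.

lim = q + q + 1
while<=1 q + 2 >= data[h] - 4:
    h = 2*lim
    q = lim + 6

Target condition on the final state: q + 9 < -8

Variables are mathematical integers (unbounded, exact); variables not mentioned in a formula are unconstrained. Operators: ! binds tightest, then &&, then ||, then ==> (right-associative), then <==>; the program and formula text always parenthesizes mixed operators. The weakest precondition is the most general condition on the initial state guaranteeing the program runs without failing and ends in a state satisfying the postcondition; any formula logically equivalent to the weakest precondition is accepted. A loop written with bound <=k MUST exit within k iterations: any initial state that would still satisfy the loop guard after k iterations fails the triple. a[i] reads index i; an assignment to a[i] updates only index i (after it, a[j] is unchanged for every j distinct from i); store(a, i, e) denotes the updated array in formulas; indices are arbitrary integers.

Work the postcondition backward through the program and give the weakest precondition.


Working backward. After the program, the postcondition q + 9 < -8 must hold; in canonical form it is q < -17.
Before the loop (bound <=1), unroll the exhaustion recursion (WP_0 = exit-now case; WP_j = one more guarded iteration, up to j = 1):
  WP_0: (!(q >= data[h] - 6)) && q < -17
  WP_1: (q >= data[h] - 6 ==> ((!(lim >= data[2*lim] - 12)) && lim < -23)) && ((!(q >= data[h] - 6)) ==> q < -17)
So before the loop: (q >= data[h] - 6 ==> ((!(lim >= data[2*lim] - 12)) && lim < -23)) && ((!(q >= data[h] - 6)) ==> q < -17)
Before lim := q + q + 1: (q >= data[h] - 6 ==> ((!(2*q >= data[4*q + 2] - 13)) && 2*q < -24)) && ((!(q >= data[h] - 6)) ==> q < -17)
Answer: WP = (q >= data[h] - 6 ==> ((!(2*q >= data[4*q + 2] - 13)) && 2*q < -24)) && ((!(q >= data[h] - 6)) ==> q < -17)


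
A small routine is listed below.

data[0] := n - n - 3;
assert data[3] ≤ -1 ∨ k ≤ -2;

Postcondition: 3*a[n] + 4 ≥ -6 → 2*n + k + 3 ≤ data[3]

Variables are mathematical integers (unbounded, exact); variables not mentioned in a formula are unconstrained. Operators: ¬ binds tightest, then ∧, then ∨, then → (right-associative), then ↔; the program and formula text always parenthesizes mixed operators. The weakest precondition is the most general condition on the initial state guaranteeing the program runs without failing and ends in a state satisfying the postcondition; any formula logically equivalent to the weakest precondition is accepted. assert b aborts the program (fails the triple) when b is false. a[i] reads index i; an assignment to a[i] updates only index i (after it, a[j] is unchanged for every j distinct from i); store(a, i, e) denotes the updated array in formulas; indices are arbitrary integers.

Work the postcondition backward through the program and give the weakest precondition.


Working backward. After the program, the postcondition 3*a[n] + 4 ≥ -6 → 2*n + k + 3 ≤ data[3] must hold; in canonical form it is 3*a[n] ≥ -10 → k + 2*n ≤ data[3] - 3.
Before assert data[3] ≤ -1 ∨ k ≤ -2: (data[3] ≤ -1 ∨ k ≤ -2) ∧ (3*a[n] ≥ -10 → k + 2*n ≤ data[3] - 3)
Before data[0] := n - n - 3: (data[3] ≤ -1 ∨ k ≤ -2) ∧ (3*a[n] ≥ -10 → k + 2*n ≤ data[3] - 3)
Answer: WP = (data[3] ≤ -1 ∨ k ≤ -2) ∧ (3*a[n] ≥ -10 → k + 2*n ≤ data[3] - 3)


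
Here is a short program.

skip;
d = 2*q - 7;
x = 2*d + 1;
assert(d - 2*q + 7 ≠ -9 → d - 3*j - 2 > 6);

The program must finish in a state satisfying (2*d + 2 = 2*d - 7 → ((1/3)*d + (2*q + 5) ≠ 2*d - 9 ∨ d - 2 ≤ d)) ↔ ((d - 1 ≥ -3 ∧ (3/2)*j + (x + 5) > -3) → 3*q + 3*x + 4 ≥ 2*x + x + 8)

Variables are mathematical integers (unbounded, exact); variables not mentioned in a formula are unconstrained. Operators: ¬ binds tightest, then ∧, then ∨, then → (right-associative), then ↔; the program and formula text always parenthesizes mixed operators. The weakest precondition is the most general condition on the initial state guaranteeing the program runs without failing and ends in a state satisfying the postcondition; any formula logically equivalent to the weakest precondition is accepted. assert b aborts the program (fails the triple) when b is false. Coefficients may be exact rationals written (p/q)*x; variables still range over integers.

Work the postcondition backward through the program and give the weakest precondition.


Working backward. After the program, the postcondition (2*d + 2 = 2*d - 7 → ((1/3)*d + (2*q + 5) ≠ 2*d - 9 ∨ d - 2 ≤ d)) ↔ ((d - 1 ≥ -3 ∧ (3/2)*j + (x + 5) > -3) → 3*q + 3*x + 4 ≥ 2*x + x + 8) must hold; in canonical form it is (d ≥ -2 ∧ (3/2)*j + x > -8) → 3*q ≥ 4.
Before assert d - 2*q + 7 ≠ -9 → d - 3*j - 2 > 6: (d ≠ 2*q - 16 → d > 3*j + 8) ∧ ((d ≥ -2 ∧ (3/2)*j + x > -8) → 3*q ≥ 4)
Before x := 2*d + 1: (d ≠ 2*q - 16 → d > 3*j + 8) ∧ ((d ≥ -2 ∧ 2*d + (3/2)*j > -9) → 3*q ≥ 4)
Before d := 2*q - 7: 2*q > 3*j + 15 ∧ ((2*q ≥ 5 ∧ (3/2)*j + 4*q > 5) → 3*q ≥ 4)
Before skip: 2*q > 3*j + 15 ∧ ((2*q ≥ 5 ∧ (3/2)*j + 4*q > 5) → 3*q ≥ 4)
Answer: WP = 2*q > 3*j + 15 ∧ ((2*q ≥ 5 ∧ (3/2)*j + 4*q > 5) → 3*q ≥ 4)


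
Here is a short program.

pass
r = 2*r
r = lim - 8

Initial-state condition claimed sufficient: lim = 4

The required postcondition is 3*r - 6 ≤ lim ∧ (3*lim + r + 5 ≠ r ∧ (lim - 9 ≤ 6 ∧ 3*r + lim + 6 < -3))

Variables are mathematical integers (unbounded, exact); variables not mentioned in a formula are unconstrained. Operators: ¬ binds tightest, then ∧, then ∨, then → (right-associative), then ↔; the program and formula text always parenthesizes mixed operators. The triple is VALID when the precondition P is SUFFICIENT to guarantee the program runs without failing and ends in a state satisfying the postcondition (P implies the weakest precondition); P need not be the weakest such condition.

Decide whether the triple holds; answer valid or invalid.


Working backward. After the program, the postcondition 3*r - 6 ≤ lim ∧ (3*lim + r + 5 ≠ r ∧ (lim - 9 ≤ 6 ∧ 3*r + lim + 6 < -3)) must hold; in canonical form it is 3*r ≤ lim + 6 ∧ 3*lim ≠ -5 ∧ lim ≤ 15 ∧ lim + 3*r < -9.
Before r := lim - 8: 2*lim ≤ 30 ∧ 3*lim ≠ -5 ∧ lim ≤ 15 ∧ 4*lim < 15
Before r := 2*r: 2*lim ≤ 30 ∧ 3*lim ≠ -5 ∧ lim ≤ 15 ∧ 4*lim < 15
Before skip: 2*lim ≤ 30 ∧ 3*lim ≠ -5 ∧ lim ≤ 15 ∧ 4*lim < 15
The weakest precondition is 2*lim ≤ 30 ∧ 3*lim ≠ -5 ∧ lim ≤ 15 ∧ 4*lim < 15.
Check whether lim = 4 implies it.
Countermodel: at the initial state lim = 4, the precondition holds but the weakest precondition fails.
Answer: invalid


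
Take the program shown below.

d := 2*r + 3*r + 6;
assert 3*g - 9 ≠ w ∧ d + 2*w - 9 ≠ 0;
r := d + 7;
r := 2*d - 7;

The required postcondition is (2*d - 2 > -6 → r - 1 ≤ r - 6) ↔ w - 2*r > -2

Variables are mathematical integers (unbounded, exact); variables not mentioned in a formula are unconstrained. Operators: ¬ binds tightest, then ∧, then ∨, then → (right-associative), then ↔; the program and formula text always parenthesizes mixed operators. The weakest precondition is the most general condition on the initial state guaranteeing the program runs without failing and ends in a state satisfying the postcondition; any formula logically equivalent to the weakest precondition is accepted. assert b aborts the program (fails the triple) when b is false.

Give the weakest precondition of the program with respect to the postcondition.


Working backward. After the program, the postcondition (2*d - 2 > -6 → r - 1 ≤ r - 6) ↔ w - 2*r > -2 must hold; in canonical form it is (¬(2*d > -4)) ↔ w > 2*r - 2.
Before r := 2*d - 7: (¬(2*d > -4)) ↔ w > 4*d - 16
Before r := d + 7: (¬(2*d > -4)) ↔ w > 4*d - 16
Before assert 3*g - 9 ≠ w ∧ d + 2*w - 9 ≠ 0: 3*g ≠ w + 9 ∧ d + 2*w ≠ 9 ∧ ((¬(2*d > -4)) ↔ w > 4*d - 16)
Before d := 2*r + 3*r + 6: 3*g ≠ w + 9 ∧ 5*r + 2*w ≠ 3 ∧ ((¬(10*r > -16)) ↔ w > 20*r + 8)
Answer: WP = 3*g ≠ w + 9 ∧ 5*r + 2*w ≠ 3 ∧ ((¬(10*r > -16)) ↔ w > 20*r + 8)


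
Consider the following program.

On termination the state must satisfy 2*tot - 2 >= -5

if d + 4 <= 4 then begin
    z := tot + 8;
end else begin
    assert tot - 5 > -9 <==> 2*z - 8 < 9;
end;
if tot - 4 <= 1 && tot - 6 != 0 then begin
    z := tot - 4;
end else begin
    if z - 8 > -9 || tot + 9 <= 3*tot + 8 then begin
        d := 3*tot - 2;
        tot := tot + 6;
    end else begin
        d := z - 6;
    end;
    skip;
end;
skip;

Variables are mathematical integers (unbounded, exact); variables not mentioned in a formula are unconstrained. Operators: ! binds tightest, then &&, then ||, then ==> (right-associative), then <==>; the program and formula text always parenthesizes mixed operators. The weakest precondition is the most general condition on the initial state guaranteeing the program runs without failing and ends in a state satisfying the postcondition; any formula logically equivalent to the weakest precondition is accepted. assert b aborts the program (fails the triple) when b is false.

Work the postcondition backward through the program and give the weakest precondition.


Working backward. After the program, the postcondition 2*tot - 2 >= -5 must hold; in canonical form it is 2*tot >= -3.
Before skip: 2*tot >= -3
Then branch requires 2*tot >= -3; else branch requires ((z > -1 || 2*tot >= 1) ==> 2*tot >= -15) && ((!(z > -1 || 2*tot >= 1)) ==> 2*tot >= -3).
Before the if: ((tot <= 5 && tot != 6) ==> 2*tot >= -3) && ((!(tot <= 5 && tot != 6)) ==> (((z > -1 || 2*tot >= 1) ==> 2*tot >= -15) && ((!(z > -1 || 2*tot >= 1)) ==> 2*tot >= -3)))
Then branch requires ((tot <= 5 && tot != 6) ==> 2*tot >= -3) && ((!(tot <= 5 && tot != 6)) ==> (((tot > -9 || 2*tot >= 1) ==> 2*tot >= -15) && ((!(tot > -9 || 2*tot >= 1)) ==> 2*tot >= -3))); else branch requires (tot > -4 <==> 2*z < 17) && ((tot <= 5 && tot != 6) ==> 2*tot >= -3) && ((!(tot <= 5 && tot != 6)) ==> (((z > -1 || 2*tot >= 1) ==> 2*tot >= -15) && ((!(z > -1 || 2*tot >= 1)) ==> 2*tot >= -3))).
Before the if: (d <= 0 ==> (((tot <= 5 && tot != 6) ==> 2*tot >= -3) && ((!(tot <= 5 && tot != 6)) ==> (((tot > -9 || 2*tot >= 1) ==> 2*tot >= -15) && ((!(tot > -9 || 2*tot >= 1)) ==> 2*tot >= -3))))) && ((!(d <= 0)) ==> ((tot > -4 <==> 2*z < 17) && ((tot <= 5 && tot != 6) ==> 2*tot >= -3) && ((!(tot <= 5 && tot != 6)) ==> (((z > -1 || 2*tot >= 1) ==> 2*tot >= -15) && ((!(z > -1 || 2*tot >= 1)) ==> 2*tot >= -3)))))
Answer: WP = (d <= 0 ==> (((tot <= 5 && tot != 6) ==> 2*tot >= -3) && ((!(tot <= 5 && tot != 6)) ==> (((tot > -9 || 2*tot >= 1) ==> 2*tot >= -15) && ((!(tot > -9 || 2*tot >= 1)) ==> 2*tot >= -3))))) && ((!(d <= 0)) ==> ((tot > -4 <==> 2*z < 17) && ((tot <= 5 && tot != 6) ==> 2*tot >= -3) && ((!(tot <= 5 && tot != 6)) ==> (((z > -1 || 2*tot >= 1) ==> 2*tot >= -15) && ((!(z > -1 || 2*tot >= 1)) ==> 2*tot >= -3)))))


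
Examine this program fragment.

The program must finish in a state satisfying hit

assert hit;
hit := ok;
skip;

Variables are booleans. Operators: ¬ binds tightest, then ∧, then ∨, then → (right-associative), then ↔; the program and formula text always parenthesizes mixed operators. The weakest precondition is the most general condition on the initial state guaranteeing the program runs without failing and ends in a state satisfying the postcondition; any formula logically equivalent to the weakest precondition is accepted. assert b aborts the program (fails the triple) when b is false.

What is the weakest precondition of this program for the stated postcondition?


Working backward. After the program, hit must hold.
Before skip: hit
Before hit := ok: ok
Before assert hit: hit ∧ ok
Answer: WP = hit ∧ ok


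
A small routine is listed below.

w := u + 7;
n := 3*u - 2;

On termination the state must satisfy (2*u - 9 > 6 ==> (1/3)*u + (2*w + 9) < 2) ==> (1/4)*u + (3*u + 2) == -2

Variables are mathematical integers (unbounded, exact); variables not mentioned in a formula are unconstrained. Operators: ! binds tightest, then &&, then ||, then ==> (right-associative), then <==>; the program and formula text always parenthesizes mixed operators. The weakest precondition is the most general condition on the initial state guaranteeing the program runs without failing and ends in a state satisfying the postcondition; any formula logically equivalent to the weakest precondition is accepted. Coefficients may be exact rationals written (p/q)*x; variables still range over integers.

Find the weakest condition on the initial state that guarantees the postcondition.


Working backward. After the program, the postcondition (2*u - 9 > 6 ==> (1/3)*u + (2*w + 9) < 2) ==> (1/4)*u + (3*u + 2) == -2 must hold; in canonical form it is (2*u > 15 ==> (1/3)*u + 2*w < -7) ==> (13/4)*u == -4.
Before n := 3*u - 2: (2*u > 15 ==> (1/3)*u + 2*w < -7) ==> (13/4)*u == -4
Before w := u + 7: (2*u > 15 ==> (7/3)*u < -21) ==> (13/4)*u == -4
Answer: WP = (2*u > 15 ==> (7/3)*u < -21) ==> (13/4)*u == -4
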